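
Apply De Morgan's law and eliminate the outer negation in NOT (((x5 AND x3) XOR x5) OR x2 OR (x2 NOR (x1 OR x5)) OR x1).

NOT ((x5 AND x3) XOR x5) AND NOT x2 AND NOT (x2 NOR (x1 OR x5)) AND NOT x1
De Morgan's: NOT(OR of terms) = AND of negations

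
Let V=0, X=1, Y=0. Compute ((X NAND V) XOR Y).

Substituting: ((1 NAND 0) XOR 0)
= 1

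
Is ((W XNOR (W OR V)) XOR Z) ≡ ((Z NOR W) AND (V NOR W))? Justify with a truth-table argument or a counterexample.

No. Counterexample: with W=0, V=1, Z=1, Expression 1 = 1 but Expression 2 = 0.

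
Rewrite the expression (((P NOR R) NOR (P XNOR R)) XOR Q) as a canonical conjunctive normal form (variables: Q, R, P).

(Q OR R OR P) AND (Q OR NOT R OR NOT P) AND (NOT Q OR R OR NOT P) AND (NOT Q OR NOT R OR P)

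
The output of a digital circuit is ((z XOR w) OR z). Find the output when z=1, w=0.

Substituting: ((1 XOR 0) OR 1)
= 1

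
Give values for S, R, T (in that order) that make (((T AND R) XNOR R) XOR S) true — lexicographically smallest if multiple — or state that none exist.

S=0, R=0, T=0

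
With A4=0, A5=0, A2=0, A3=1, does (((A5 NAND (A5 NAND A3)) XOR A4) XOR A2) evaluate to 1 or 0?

Substituting: (((0 NAND (0 NAND 1)) XOR 0) XOR 0)
= 1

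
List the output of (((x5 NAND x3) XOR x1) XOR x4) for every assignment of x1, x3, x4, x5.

x1 | x3 | x4 | x5 | Output
--------------------------
0 | 0 | 0 | 0 | 1
0 | 0 | 0 | 1 | 1
0 | 0 | 1 | 0 | 0
0 | 0 | 1 | 1 | 0
0 | 1 | 0 | 0 | 1
0 | 1 | 0 | 1 | 0
0 | 1 | 1 | 0 | 0
0 | 1 | 1 | 1 | 1
1 | 0 | 0 | 0 | 0
1 | 0 | 0 | 1 | 0
1 | 0 | 1 | 0 | 1
1 | 0 | 1 | 1 | 1
1 | 1 | 0 | 0 | 0
1 | 1 | 0 | 1 | 1
1 | 1 | 1 | 0 | 1
1 | 1 | 1 | 1 | 0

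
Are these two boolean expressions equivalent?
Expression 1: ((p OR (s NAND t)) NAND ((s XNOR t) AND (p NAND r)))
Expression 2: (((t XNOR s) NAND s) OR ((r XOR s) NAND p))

No. Counterexample: with s=0, t=0, p=0, r=0, Expression 1 = 0 but Expression 2 = 1.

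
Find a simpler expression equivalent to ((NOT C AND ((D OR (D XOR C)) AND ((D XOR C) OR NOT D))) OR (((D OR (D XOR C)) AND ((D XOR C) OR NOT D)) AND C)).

By distribution ((E AND v) OR (E AND NOT v) = E) then distribution ((E OR v) AND (E OR NOT v) = E):
= (D XOR C)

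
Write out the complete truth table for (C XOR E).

E | C | Output
--------------
0 | 0 | 0
0 | 1 | 1
1 | 0 | 1
1 | 1 | 0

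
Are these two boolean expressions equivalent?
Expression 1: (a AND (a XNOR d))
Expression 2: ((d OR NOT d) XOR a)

No. Counterexample: with a=0, d=0, Expression 1 = 0 but Expression 2 = 1.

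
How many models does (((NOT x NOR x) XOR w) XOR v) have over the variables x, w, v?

Satisfying assignments: (0,0,1), (0,1,0), (1,0,1), (1,1,0)
Count: 4 out of 8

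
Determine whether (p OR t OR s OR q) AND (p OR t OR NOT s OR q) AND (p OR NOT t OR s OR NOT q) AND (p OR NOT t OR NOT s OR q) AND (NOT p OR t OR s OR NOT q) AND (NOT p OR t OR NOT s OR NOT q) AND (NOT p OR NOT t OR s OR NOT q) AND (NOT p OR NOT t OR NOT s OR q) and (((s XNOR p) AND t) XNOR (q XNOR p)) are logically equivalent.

Yes, they are equivalent — the two output columns agree on all 16 assignments:
p | t | s | q | Expression 1 | Expression 2
-------------------------------------------
0 | 0 | 0 | 0 | 0 | 0
0 | 0 | 0 | 1 | 1 | 1
0 | 0 | 1 | 0 | 0 | 0
0 | 0 | 1 | 1 | 1 | 1
0 | 1 | 0 | 0 | 1 | 1
0 | 1 | 0 | 1 | 0 | 0
0 | 1 | 1 | 0 | 0 | 0
0 | 1 | 1 | 1 | 1 | 1
1 | 0 | 0 | 0 | 1 | 1
1 | 0 | 0 | 1 | 0 | 0
1 | 0 | 1 | 0 | 1 | 1
1 | 0 | 1 | 1 | 0 | 0
1 | 1 | 0 | 0 | 1 | 1
1 | 1 | 0 | 1 | 0 | 0
1 | 1 | 1 | 0 | 0 | 0
1 | 1 | 1 | 1 | 1 | 1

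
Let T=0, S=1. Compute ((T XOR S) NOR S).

Substituting: ((0 XOR 1) NOR 1)
= 0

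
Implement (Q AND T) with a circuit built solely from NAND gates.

((Q NAND T) NAND (Q NAND T))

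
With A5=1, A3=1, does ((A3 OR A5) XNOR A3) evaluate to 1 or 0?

Substituting: ((1 OR 1) XNOR 1)
= 1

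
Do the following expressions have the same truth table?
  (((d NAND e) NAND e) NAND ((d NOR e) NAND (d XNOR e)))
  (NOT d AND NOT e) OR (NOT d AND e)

Yes, they are equivalent — the two output columns agree on all 4 assignments:
d | e | Expression 1 | Expression 2
-----------------------------------
0 | 0 | 1 | 1
0 | 1 | 1 | 1
1 | 0 | 0 | 0
1 | 1 | 0 | 0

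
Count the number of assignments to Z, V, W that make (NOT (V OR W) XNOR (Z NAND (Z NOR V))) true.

Satisfying assignments: (0,0,0), (1,0,0)
Count: 2 out of 8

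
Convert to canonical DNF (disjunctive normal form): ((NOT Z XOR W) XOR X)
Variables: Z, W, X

(NOT Z AND NOT W AND NOT X) OR (NOT Z AND W AND X) OR (Z AND NOT W AND X) OR (Z AND W AND NOT X)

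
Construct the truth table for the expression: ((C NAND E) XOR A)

E | C | A | Output
------------------
0 | 0 | 0 | 1
0 | 0 | 1 | 0
0 | 1 | 0 | 1
0 | 1 | 1 | 0
1 | 0 | 0 | 1
1 | 0 | 1 | 0
1 | 1 | 0 | 0
1 | 1 | 1 | 1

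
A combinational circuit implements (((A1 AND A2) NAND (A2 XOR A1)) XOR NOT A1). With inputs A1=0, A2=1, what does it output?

Substituting: (((0 AND 1) NAND (1 XOR 0)) XOR NOT 0)
= 0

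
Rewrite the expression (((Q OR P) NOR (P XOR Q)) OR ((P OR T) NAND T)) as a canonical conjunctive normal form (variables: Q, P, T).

(Q OR NOT P OR NOT T) AND (NOT Q OR P OR NOT T) AND (NOT Q OR NOT P OR NOT T)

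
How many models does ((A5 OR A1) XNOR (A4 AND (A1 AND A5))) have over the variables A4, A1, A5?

Satisfying assignments: (0,0,0), (1,0,0), (1,1,1)
Count: 3 out of 8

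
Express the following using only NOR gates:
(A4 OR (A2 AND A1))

((A4 NOR ((A2 NOR A2) NOR (A1 NOR A1))) NOR (A4 NOR ((A2 NOR A2) NOR (A1 NOR A1))))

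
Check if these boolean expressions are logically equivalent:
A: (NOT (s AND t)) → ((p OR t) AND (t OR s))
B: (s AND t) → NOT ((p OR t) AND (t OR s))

No, Inverse is not equivalent to original (counterexample: p=0, s=0, t=0)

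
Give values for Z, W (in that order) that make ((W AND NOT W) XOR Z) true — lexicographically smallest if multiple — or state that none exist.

Z=1, W=0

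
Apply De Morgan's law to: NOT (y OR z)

NOT y AND NOT z
De Morgan's: NOT(OR of terms) = AND of negations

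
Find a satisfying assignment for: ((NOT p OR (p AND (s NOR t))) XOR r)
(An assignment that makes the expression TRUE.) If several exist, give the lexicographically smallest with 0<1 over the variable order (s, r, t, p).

s=0, r=0, t=0, p=0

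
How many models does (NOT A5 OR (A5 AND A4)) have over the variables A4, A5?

Satisfying assignments: (0,0), (1,0), (1,1)
Count: 3 out of 4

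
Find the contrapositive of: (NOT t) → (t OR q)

Contrapositive: NOT (t OR q) → t
Note: A statement and its contrapositive are logically equivalent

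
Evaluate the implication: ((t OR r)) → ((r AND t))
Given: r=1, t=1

Antecedent ((t OR r)) = 1; consequent ((r AND t)) = 1.
1 → 1 = 1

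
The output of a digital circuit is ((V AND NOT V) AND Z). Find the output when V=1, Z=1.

Substituting: ((1 AND NOT 1) AND 1)
= 0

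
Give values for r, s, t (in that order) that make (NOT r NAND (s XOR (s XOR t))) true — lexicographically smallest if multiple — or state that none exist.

r=0, s=0, t=0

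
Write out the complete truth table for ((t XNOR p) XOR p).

t | p | Output
--------------
0 | 0 | 1
0 | 1 | 1
1 | 0 | 0
1 | 1 | 0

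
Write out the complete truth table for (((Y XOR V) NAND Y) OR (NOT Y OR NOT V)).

V | Y | Output
--------------
0 | 0 | 1
0 | 1 | 1
1 | 0 | 1
1 | 1 | 1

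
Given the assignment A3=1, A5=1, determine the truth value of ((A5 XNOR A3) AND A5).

Substituting: ((1 XNOR 1) AND 1)
= 1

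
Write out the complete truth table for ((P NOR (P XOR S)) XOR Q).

Q | P | S | Output
------------------
0 | 0 | 0 | 1
0 | 0 | 1 | 0
0 | 1 | 0 | 0
0 | 1 | 1 | 0
1 | 0 | 0 | 0
1 | 0 | 1 | 1
1 | 1 | 0 | 1
1 | 1 | 1 | 1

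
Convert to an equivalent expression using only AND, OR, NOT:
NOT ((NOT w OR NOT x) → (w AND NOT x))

(NOT w OR NOT x) AND NOT (w AND NOT x)
(Negated implication: NOT(A → B) = A AND NOT B)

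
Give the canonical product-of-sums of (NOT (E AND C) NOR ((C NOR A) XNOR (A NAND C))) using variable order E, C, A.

ΠM(0, 1, 2, 3, 4, 5, 7) = (E OR C OR A) AND (E OR C OR NOT A) AND (E OR NOT C OR A) AND (E OR NOT C OR NOT A) AND (NOT E OR C OR A) AND (NOT E OR C OR NOT A) AND (NOT E OR NOT C OR NOT A)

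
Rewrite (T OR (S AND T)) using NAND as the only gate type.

((T NAND T) NAND (((S NAND T) NAND (S NAND T)) NAND ((S NAND T) NAND (S NAND T))))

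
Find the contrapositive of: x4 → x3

Contrapositive: NOT x3 → NOT x4
Note: A statement and its contrapositive are logically equivalent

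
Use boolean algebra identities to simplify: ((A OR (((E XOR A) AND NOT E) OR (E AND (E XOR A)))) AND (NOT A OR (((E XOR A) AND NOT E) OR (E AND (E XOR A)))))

By distribution ((E OR v) AND (E OR NOT v) = E) then distribution ((E AND v) OR (E AND NOT v) = E):
= (E XOR A)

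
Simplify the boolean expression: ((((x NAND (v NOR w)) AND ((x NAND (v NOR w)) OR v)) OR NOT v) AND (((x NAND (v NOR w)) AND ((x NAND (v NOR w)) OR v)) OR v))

By distribution ((E OR v) AND (E OR NOT v) = E) then absorption (E AND (E OR v) = E):
= (x NAND (v NOR w))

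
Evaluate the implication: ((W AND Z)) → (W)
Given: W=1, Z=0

Antecedent ((W AND Z)) = 0; consequent (W) = 1.
0 → 1 = 1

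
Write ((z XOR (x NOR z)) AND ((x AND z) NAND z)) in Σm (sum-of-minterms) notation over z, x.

Σm(0, 2) = (NOT z AND NOT x) OR (z AND NOT x)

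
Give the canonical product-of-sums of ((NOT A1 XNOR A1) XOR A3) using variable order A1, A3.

ΠM(0, 2) = (A1 OR A3) AND (NOT A1 OR A3)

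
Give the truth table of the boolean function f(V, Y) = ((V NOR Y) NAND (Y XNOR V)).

V | Y | Output
--------------
0 | 0 | 0
0 | 1 | 1
1 | 0 | 1
1 | 1 | 1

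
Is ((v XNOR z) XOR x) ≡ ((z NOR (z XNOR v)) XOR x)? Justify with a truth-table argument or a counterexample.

No. Counterexample: with v=0, z=0, x=0, Expression 1 = 1 but Expression 2 = 0.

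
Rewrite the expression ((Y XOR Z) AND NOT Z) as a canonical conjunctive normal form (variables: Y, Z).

(Y OR Z) AND (Y OR NOT Z) AND (NOT Y OR NOT Z)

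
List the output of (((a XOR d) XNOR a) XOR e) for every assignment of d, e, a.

d | e | a | Output
------------------
0 | 0 | 0 | 1
0 | 0 | 1 | 1
0 | 1 | 0 | 0
0 | 1 | 1 | 0
1 | 0 | 0 | 0
1 | 0 | 1 | 0
1 | 1 | 0 | 1
1 | 1 | 1 | 1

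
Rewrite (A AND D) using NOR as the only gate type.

((A NOR A) NOR (D NOR D))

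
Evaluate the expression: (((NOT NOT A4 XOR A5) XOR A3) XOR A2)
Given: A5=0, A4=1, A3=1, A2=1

Substituting: (((NOT NOT 1 XOR 0) XOR 1) XOR 1)
= 1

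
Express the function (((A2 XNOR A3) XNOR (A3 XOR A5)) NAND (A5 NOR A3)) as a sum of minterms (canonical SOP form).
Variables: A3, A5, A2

Σm(0, 2, 3, 4, 5, 6, 7) = (NOT A3 AND NOT A5 AND NOT A2) OR (NOT A3 AND A5 AND NOT A2) OR (NOT A3 AND A5 AND A2) OR (A3 AND NOT A5 AND NOT A2) OR (A3 AND NOT A5 AND A2) OR (A3 AND A5 AND NOT A2) OR (A3 AND A5 AND A2)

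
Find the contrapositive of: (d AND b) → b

Contrapositive: NOT b → NOT (d AND b)
Note: A statement and its contrapositive are logically equivalent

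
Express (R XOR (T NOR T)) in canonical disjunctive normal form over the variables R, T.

(NOT R AND NOT T) OR (R AND T)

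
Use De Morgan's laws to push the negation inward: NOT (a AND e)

NOT a OR NOT e
De Morgan's: NOT(AND of terms) = OR of negations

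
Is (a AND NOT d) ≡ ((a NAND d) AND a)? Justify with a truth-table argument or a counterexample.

Yes, they are equivalent — the two output columns agree on all 4 assignments:
a | d | Expression 1 | Expression 2
-----------------------------------
0 | 0 | 0 | 0
0 | 1 | 0 | 0
1 | 0 | 1 | 1
1 | 1 | 0 | 0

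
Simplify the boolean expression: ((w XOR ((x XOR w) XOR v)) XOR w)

By XOR self-cancellation ((E XOR v) XOR v = E):
= ((x XOR w) XOR v)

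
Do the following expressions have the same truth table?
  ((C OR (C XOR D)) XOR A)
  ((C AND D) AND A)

No. Counterexample: with A=0, D=0, C=1, Expression 1 = 1 but Expression 2 = 0.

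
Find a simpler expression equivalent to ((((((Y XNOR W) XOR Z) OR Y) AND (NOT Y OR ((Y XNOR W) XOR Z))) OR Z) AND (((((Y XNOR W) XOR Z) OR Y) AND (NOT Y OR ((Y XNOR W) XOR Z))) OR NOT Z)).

By distribution ((E OR v) AND (E OR NOT v) = E) then distribution ((E OR v) AND (E OR NOT v) = E):
= ((Y XNOR W) XOR Z)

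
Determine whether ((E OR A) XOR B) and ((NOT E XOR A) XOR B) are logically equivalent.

No. Counterexample: with E=0, A=0, B=0, Expression 1 = 0 but Expression 2 = 1.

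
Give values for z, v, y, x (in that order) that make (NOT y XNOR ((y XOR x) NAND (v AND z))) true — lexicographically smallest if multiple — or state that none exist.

z=0, v=0, y=0, x=0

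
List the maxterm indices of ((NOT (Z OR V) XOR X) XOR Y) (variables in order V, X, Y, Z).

ΠM(1, 2, 4, 7, 8, 9, 14, 15) = (V OR X OR Y OR NOT Z) AND (V OR X OR NOT Y OR Z) AND (V OR NOT X OR Y OR Z) AND (V OR NOT X OR NOT Y OR NOT Z) AND (NOT V OR X OR Y OR Z) AND (NOT V OR X OR Y OR NOT Z) AND (NOT V OR NOT X OR NOT Y OR Z) AND (NOT V OR NOT X OR NOT Y OR NOT Z)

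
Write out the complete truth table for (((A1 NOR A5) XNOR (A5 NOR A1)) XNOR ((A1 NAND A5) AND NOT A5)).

A1 | A5 | Output
----------------
0 | 0 | 1
0 | 1 | 0
1 | 0 | 1
1 | 1 | 0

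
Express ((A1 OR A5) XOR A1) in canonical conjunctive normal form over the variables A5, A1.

(A5 OR A1) AND (A5 OR NOT A1) AND (NOT A5 OR NOT A1)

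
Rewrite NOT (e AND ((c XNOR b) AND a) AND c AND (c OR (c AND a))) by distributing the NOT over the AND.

NOT e OR NOT ((c XNOR b) AND a) OR NOT c OR NOT (c OR (c AND a))
De Morgan's: NOT(AND of terms) = OR of negations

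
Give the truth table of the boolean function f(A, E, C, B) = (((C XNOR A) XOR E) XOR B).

A | E | C | B | Output
----------------------
0 | 0 | 0 | 0 | 1
0 | 0 | 0 | 1 | 0
0 | 0 | 1 | 0 | 0
0 | 0 | 1 | 1 | 1
0 | 1 | 0 | 0 | 0
0 | 1 | 0 | 1 | 1
0 | 1 | 1 | 0 | 1
0 | 1 | 1 | 1 | 0
1 | 0 | 0 | 0 | 0
1 | 0 | 0 | 1 | 1
1 | 0 | 1 | 0 | 1
1 | 0 | 1 | 1 | 0
1 | 1 | 0 | 0 | 1
1 | 1 | 0 | 1 | 0
1 | 1 | 1 | 0 | 0
1 | 1 | 1 | 1 | 1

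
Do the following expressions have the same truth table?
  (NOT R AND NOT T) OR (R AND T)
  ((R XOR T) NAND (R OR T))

Yes, they are equivalent — the two output columns agree on all 4 assignments:
R | T | Expression 1 | Expression 2
-----------------------------------
0 | 0 | 1 | 1
0 | 1 | 0 | 0
1 | 0 | 0 | 0
1 | 1 | 1 | 1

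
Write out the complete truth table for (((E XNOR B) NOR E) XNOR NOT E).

E | B | Output
--------------
0 | 0 | 0
0 | 1 | 1
1 | 0 | 1
1 | 1 | 1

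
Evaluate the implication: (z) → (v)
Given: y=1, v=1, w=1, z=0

Antecedent (z) = 0; consequent (v) = 1.
0 → 1 = 1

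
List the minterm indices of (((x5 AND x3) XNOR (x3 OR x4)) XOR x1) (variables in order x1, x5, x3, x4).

Σm(0, 4, 6, 7, 9, 10, 11, 13) = (NOT x1 AND NOT x5 AND NOT x3 AND NOT x4) OR (NOT x1 AND x5 AND NOT x3 AND NOT x4) OR (NOT x1 AND x5 AND x3 AND NOT x4) OR (NOT x1 AND x5 AND x3 AND x4) OR (x1 AND NOT x5 AND NOT x3 AND x4) OR (x1 AND NOT x5 AND x3 AND NOT x4) OR (x1 AND NOT x5 AND x3 AND x4) OR (x1 AND x5 AND NOT x3 AND x4)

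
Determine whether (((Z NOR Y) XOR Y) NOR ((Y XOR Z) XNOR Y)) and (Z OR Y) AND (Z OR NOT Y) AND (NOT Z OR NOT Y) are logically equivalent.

Yes, they are equivalent — the two output columns agree on all 4 assignments:
Z | Y | Expression 1 | Expression 2
-----------------------------------
0 | 0 | 0 | 0
0 | 1 | 0 | 0
1 | 0 | 1 | 1
1 | 1 | 0 | 0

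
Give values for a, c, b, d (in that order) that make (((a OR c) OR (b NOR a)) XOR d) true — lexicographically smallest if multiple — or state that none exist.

a=0, c=0, b=0, d=0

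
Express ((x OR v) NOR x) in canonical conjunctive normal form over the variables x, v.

(x OR NOT v) AND (NOT x OR v) AND (NOT x OR NOT v)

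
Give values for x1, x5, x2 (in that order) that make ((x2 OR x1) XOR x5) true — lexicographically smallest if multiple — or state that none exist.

x1=0, x5=0, x2=1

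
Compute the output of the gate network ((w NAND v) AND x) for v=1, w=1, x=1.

Substituting: ((1 NAND 1) AND 1)
= 0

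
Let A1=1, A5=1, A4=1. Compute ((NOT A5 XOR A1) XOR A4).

Substituting: ((NOT 1 XOR 1) XOR 1)
= 0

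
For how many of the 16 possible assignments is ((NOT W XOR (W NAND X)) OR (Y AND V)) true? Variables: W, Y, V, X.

Satisfying assignments: (0,1,1,0), (0,1,1,1), (1,0,0,0), (1,0,1,0), (1,1,0,0), (1,1,1,0), (1,1,1,1)
Count: 7 out of 16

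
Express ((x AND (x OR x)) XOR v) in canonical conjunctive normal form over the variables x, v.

(x OR v) AND (NOT x OR NOT v)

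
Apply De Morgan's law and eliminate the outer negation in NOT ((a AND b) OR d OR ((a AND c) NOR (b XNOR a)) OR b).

NOT (a AND b) AND NOT d AND NOT ((a AND c) NOR (b XNOR a)) AND NOT b
De Morgan's: NOT(OR of terms) = AND of negations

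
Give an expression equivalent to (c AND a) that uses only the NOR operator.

((c NOR c) NOR (a NOR a))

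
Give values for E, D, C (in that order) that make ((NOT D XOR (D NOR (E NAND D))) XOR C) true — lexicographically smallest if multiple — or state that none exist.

E=0, D=0, C=0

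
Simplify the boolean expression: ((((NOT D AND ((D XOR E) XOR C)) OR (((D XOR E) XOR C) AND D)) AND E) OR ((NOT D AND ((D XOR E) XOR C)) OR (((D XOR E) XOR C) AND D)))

By absorption (E OR (E AND v) = E) then distribution ((E AND v) OR (E AND NOT v) = E):
= ((D XOR E) XOR C)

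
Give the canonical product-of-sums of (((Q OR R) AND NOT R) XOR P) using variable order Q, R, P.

ΠM(0, 2, 5, 6) = (Q OR R OR P) AND (Q OR NOT R OR P) AND (NOT Q OR R OR NOT P) AND (NOT Q OR NOT R OR P)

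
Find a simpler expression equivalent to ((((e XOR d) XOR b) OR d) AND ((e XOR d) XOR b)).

By absorption (E AND (E OR v) = E):
= ((e XOR d) XOR b)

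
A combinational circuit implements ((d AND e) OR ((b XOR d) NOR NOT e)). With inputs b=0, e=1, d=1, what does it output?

Substituting: ((1 AND 1) OR ((0 XOR 1) NOR NOT 1))
= 1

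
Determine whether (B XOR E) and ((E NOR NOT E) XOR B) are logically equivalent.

No. Counterexample: with E=1, B=0, Expression 1 = 1 but Expression 2 = 0.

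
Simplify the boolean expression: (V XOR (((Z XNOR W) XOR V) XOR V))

By XOR self-cancellation ((E XOR v) XOR v = E):
= ((Z XNOR W) XOR V)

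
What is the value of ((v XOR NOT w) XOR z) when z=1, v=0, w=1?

Substituting: ((0 XOR NOT 1) XOR 1)
= 1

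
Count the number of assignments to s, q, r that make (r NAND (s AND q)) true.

Satisfying assignments: (0,0,0), (0,0,1), (0,1,0), (0,1,1), (1,0,0), (1,0,1), (1,1,0)
Count: 7 out of 8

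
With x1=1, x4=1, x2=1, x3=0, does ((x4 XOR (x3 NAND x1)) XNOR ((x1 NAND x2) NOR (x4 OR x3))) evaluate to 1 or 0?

Substituting: ((1 XOR (0 NAND 1)) XNOR ((1 NAND 1) NOR (1 OR 0)))
= 1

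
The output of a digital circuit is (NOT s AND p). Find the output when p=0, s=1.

Substituting: (NOT 1 AND 0)
= 0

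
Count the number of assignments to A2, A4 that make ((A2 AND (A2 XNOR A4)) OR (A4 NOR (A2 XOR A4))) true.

Satisfying assignments: (0,0), (1,1)
Count: 2 out of 4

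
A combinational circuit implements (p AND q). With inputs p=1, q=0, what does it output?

Substituting: (1 AND 0)
= 0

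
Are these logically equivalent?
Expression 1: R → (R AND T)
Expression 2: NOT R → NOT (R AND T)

No, Inverse is not equivalent to original (counterexample: T=0, R=1)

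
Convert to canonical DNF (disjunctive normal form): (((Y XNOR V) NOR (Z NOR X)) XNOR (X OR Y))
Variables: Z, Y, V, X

(NOT Z AND NOT Y AND NOT V AND NOT X) OR (NOT Z AND NOT Y AND V AND NOT X) OR (NOT Z AND NOT Y AND V AND X) OR (NOT Z AND Y AND NOT V AND X) OR (Z AND NOT Y AND NOT V AND NOT X) OR (Z AND NOT Y AND V AND X) OR (Z AND Y AND NOT V AND NOT X) OR (Z AND Y AND NOT V AND X)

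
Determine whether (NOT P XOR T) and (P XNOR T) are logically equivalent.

Yes, they are equivalent — the two output columns agree on all 4 assignments:
P | T | Expression 1 | Expression 2
-----------------------------------
0 | 0 | 1 | 1
0 | 1 | 0 | 0
1 | 0 | 0 | 0
1 | 1 | 1 | 1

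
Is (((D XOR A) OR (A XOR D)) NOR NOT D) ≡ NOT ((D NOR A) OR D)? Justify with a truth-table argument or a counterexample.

No. Counterexample: with D=0, A=1, Expression 1 = 0 but Expression 2 = 1.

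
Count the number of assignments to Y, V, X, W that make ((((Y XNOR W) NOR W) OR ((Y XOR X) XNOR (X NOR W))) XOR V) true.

Satisfying assignments: (0,0,0,1), (0,1,0,0), (0,1,1,0), (0,1,1,1), (1,0,0,0), (1,0,1,0), (1,0,1,1), (1,1,0,1)
Count: 8 out of 16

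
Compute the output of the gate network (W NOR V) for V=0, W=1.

Substituting: (1 NOR 0)
= 0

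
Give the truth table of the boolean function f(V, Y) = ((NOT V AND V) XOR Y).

V | Y | Output
--------------
0 | 0 | 0
0 | 1 | 1
1 | 0 | 0
1 | 1 | 1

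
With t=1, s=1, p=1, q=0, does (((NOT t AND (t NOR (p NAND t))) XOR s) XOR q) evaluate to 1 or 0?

Substituting: (((NOT 1 AND (1 NOR (1 NAND 1))) XOR 1) XOR 0)
= 1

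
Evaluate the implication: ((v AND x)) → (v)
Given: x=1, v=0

Antecedent ((v AND x)) = 0; consequent (v) = 0.
0 → 0 = 1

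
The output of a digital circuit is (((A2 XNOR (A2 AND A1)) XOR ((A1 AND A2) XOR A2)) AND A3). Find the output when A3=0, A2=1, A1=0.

Substituting: (((1 XNOR (1 AND 0)) XOR ((0 AND 1) XOR 1)) AND 0)
= 0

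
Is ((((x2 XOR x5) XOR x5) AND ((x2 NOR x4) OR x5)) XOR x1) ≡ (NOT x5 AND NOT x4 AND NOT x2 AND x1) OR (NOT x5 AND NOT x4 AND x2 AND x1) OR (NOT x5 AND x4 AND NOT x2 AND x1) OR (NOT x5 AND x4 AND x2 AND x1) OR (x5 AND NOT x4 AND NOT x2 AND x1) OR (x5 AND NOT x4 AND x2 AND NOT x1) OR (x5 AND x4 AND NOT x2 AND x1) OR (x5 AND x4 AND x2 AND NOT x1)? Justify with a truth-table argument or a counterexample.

Yes, they are equivalent — the two output columns agree on all 16 assignments:
x5 | x4 | x2 | x1 | Expression 1 | Expression 2
-----------------------------------------------
0 | 0 | 0 | 0 | 0 | 0
0 | 0 | 0 | 1 | 1 | 1
0 | 0 | 1 | 0 | 0 | 0
0 | 0 | 1 | 1 | 1 | 1
0 | 1 | 0 | 0 | 0 | 0
0 | 1 | 0 | 1 | 1 | 1
0 | 1 | 1 | 0 | 0 | 0
0 | 1 | 1 | 1 | 1 | 1
1 | 0 | 0 | 0 | 0 | 0
1 | 0 | 0 | 1 | 1 | 1
1 | 0 | 1 | 0 | 1 | 1
1 | 0 | 1 | 1 | 0 | 0
1 | 1 | 0 | 0 | 0 | 0
1 | 1 | 0 | 1 | 1 | 1
1 | 1 | 1 | 0 | 1 | 1
1 | 1 | 1 | 1 | 0 | 0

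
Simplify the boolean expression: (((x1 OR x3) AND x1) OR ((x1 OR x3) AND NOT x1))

By distribution ((E AND v) OR (E AND NOT v) = E):
= (x1 OR x3)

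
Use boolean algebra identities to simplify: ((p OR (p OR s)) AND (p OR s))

By absorption (E AND (E OR v) = E):
= (p OR s)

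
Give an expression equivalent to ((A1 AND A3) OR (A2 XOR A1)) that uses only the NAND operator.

((((A1 NAND A3) NAND (A1 NAND A3)) NAND ((A1 NAND A3) NAND (A1 NAND A3))) NAND (((A2 NAND (A2 NAND A1)) NAND (A1 NAND (A2 NAND A1))) NAND ((A2 NAND (A2 NAND A1)) NAND (A1 NAND (A2 NAND A1)))))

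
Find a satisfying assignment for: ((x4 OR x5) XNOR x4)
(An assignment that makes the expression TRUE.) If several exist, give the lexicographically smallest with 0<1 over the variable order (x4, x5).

x4=0, x5=0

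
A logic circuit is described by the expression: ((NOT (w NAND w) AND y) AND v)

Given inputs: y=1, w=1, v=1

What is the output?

Substituting: ((NOT (1 NAND 1) AND 1) AND 1)
= 1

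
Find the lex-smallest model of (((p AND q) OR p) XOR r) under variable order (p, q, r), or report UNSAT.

p=0, q=0, r=1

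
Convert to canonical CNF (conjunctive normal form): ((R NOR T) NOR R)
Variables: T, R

(T OR R) AND (T OR NOT R) AND (NOT T OR NOT R)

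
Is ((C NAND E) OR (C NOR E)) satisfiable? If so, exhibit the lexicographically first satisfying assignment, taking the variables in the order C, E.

C=0, E=0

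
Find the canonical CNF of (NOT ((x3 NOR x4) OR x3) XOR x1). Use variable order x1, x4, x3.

(x1 OR x4 OR x3) AND (x1 OR x4 OR NOT x3) AND (x1 OR NOT x4 OR NOT x3) AND (NOT x1 OR NOT x4 OR x3)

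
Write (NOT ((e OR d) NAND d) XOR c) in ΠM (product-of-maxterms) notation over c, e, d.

ΠM(0, 2, 5, 7) = (c OR e OR d) AND (c OR NOT e OR d) AND (NOT c OR e OR NOT d) AND (NOT c OR NOT e OR NOT d)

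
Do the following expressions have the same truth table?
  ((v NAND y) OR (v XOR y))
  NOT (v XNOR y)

No. Counterexample: with v=0, y=0, Expression 1 = 1 but Expression 2 = 0.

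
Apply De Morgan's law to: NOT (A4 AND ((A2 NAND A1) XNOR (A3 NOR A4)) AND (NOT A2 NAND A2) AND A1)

NOT A4 OR NOT ((A2 NAND A1) XNOR (A3 NOR A4)) OR NOT (NOT A2 NAND A2) OR NOT A1
De Morgan's: NOT(AND of terms) = OR of negations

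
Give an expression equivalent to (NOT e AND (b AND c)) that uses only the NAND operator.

(((e NAND e) NAND ((b NAND c) NAND (b NAND c))) NAND ((e NAND e) NAND ((b NAND c) NAND (b NAND c))))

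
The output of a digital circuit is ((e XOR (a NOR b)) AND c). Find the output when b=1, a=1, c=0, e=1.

Substituting: ((1 XOR (1 NOR 1)) AND 0)
= 0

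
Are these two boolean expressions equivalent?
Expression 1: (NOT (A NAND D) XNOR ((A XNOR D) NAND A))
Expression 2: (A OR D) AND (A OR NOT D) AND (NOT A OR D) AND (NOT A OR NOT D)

Yes, they are equivalent — the two output columns agree on all 4 assignments:
A | D | Expression 1 | Expression 2
-----------------------------------
0 | 0 | 0 | 0
0 | 1 | 0 | 0
1 | 0 | 0 | 0
1 | 1 | 0 | 0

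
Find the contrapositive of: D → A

Contrapositive: NOT A → NOT D
Note: A statement and its contrapositive are logically equivalent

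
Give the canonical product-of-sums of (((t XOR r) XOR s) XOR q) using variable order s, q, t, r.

ΠM(0, 3, 5, 6, 9, 10, 12, 15) = (s OR q OR t OR r) AND (s OR q OR NOT t OR NOT r) AND (s OR NOT q OR t OR NOT r) AND (s OR NOT q OR NOT t OR r) AND (NOT s OR q OR t OR NOT r) AND (NOT s OR q OR NOT t OR r) AND (NOT s OR NOT q OR t OR r) AND (NOT s OR NOT q OR NOT t OR NOT r)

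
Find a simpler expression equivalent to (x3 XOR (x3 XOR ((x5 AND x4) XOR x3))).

By XOR self-cancellation ((E XOR v) XOR v = E):
= ((x5 AND x4) XOR x3)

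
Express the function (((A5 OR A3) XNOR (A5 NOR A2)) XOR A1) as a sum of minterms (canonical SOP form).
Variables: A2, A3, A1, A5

Σm(2, 3, 4, 7, 8, 11, 14, 15) = (NOT A2 AND NOT A3 AND A1 AND NOT A5) OR (NOT A2 AND NOT A3 AND A1 AND A5) OR (NOT A2 AND A3 AND NOT A1 AND NOT A5) OR (NOT A2 AND A3 AND A1 AND A5) OR (A2 AND NOT A3 AND NOT A1 AND NOT A5) OR (A2 AND NOT A3 AND A1 AND A5) OR (A2 AND A3 AND A1 AND NOT A5) OR (A2 AND A3 AND A1 AND A5)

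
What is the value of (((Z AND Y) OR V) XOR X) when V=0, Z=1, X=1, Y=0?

Substituting: (((1 AND 0) OR 0) XOR 1)
= 1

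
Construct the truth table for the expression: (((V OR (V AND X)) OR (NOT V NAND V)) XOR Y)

V | Y | X | Output
------------------
0 | 0 | 0 | 1
0 | 0 | 1 | 1
0 | 1 | 0 | 0
0 | 1 | 1 | 0
1 | 0 | 0 | 1
1 | 0 | 1 | 1
1 | 1 | 0 | 0
1 | 1 | 1 | 0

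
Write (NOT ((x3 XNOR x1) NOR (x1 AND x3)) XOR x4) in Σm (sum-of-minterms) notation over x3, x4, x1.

Σm(0, 3, 5, 6) = (NOT x3 AND NOT x4 AND NOT x1) OR (NOT x3 AND x4 AND x1) OR (x3 AND NOT x4 AND x1) OR (x3 AND x4 AND NOT x1)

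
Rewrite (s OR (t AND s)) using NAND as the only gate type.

((s NAND s) NAND (((t NAND s) NAND (t NAND s)) NAND ((t NAND s) NAND (t NAND s))))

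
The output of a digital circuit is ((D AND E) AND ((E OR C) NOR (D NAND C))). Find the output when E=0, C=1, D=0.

Substituting: ((0 AND 0) AND ((0 OR 1) NOR (0 NAND 1)))
= 0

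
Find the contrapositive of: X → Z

Contrapositive: NOT Z → NOT X
Note: A statement and its contrapositive are logically equivalent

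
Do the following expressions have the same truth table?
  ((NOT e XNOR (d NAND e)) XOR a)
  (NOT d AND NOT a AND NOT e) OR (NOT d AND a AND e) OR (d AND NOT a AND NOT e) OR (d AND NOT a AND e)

Yes, they are equivalent — the two output columns agree on all 8 assignments:
d | a | e | Expression 1 | Expression 2
---------------------------------------
0 | 0 | 0 | 1 | 1
0 | 0 | 1 | 0 | 0
0 | 1 | 0 | 0 | 0
0 | 1 | 1 | 1 | 1
1 | 0 | 0 | 1 | 1
1 | 0 | 1 | 1 | 1
1 | 1 | 0 | 0 | 0
1 | 1 | 1 | 0 | 0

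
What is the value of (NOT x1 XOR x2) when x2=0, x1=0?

Substituting: (NOT 0 XOR 0)
= 1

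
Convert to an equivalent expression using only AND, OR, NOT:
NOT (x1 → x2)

x1 AND NOT x2
(Negated implication: NOT(A → B) = A AND NOT B)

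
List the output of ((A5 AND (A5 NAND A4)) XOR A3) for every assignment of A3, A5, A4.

A3 | A5 | A4 | Output
---------------------
0 | 0 | 0 | 0
0 | 0 | 1 | 0
0 | 1 | 0 | 1
0 | 1 | 1 | 0
1 | 0 | 0 | 1
1 | 0 | 1 | 1
1 | 1 | 0 | 0
1 | 1 | 1 | 1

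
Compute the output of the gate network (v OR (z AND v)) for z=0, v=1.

Substituting: (1 OR (0 AND 1))
= 1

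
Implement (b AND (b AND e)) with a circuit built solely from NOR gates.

((b NOR b) NOR (((b NOR b) NOR (e NOR e)) NOR ((b NOR b) NOR (e NOR e))))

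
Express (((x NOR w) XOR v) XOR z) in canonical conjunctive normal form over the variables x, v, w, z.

(x OR v OR w OR NOT z) AND (x OR v OR NOT w OR z) AND (x OR NOT v OR w OR z) AND (x OR NOT v OR NOT w OR NOT z) AND (NOT x OR v OR w OR z) AND (NOT x OR v OR NOT w OR z) AND (NOT x OR NOT v OR w OR NOT z) AND (NOT x OR NOT v OR NOT w OR NOT z)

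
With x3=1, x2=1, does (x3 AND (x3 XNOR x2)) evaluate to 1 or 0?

Substituting: (1 AND (1 XNOR 1))
= 1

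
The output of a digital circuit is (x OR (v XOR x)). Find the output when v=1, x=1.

Substituting: (1 OR (1 XOR 1))
= 1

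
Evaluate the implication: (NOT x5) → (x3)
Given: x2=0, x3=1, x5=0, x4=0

Antecedent (NOT x5) = 1; consequent (x3) = 1.
1 → 1 = 1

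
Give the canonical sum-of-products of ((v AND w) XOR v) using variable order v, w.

Σm(2) = (v AND NOT w)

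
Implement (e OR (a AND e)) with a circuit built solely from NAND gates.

((e NAND e) NAND (((a NAND e) NAND (a NAND e)) NAND ((a NAND e) NAND (a NAND e))))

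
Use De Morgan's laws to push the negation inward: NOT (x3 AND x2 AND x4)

NOT x3 OR NOT x2 OR NOT x4
De Morgan's: NOT(AND of terms) = OR of negations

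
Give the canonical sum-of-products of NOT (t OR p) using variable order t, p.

Σm(0) = (NOT t AND NOT p)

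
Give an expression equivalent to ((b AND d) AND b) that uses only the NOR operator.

((((b NOR b) NOR (d NOR d)) NOR ((b NOR b) NOR (d NOR d))) NOR (b NOR b))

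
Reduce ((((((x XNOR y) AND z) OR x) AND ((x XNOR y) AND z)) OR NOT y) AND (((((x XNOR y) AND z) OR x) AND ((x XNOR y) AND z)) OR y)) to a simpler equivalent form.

By distribution ((E OR v) AND (E OR NOT v) = E) then absorption (E AND (E OR v) = E):
= ((x XNOR y) AND z)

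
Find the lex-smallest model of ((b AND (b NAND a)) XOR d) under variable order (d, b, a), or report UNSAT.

d=0, b=1, a=0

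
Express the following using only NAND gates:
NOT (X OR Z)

(((X NAND X) NAND (Z NAND Z)) NAND ((X NAND X) NAND (Z NAND Z)))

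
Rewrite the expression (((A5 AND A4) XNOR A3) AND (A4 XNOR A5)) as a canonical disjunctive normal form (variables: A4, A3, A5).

(NOT A4 AND NOT A3 AND NOT A5) OR (A4 AND A3 AND A5)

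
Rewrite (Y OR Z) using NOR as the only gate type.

((Y NOR Z) NOR (Y NOR Z))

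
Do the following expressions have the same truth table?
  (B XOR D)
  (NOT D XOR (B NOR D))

No. Counterexample: with D=1, B=0, Expression 1 = 1 but Expression 2 = 0.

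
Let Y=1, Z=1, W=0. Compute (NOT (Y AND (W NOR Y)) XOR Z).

Substituting: (NOT (1 AND (0 NOR 1)) XOR 1)
= 0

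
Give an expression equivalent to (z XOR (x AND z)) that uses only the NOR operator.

((((z NOR ((x NOR x) NOR (z NOR z))) NOR (z NOR ((x NOR x) NOR (z NOR z)))) NOR ((z NOR ((x NOR x) NOR (z NOR z))) NOR (z NOR ((x NOR x) NOR (z NOR z))))) NOR ((((z NOR z) NOR (((x NOR x) NOR (z NOR z)) NOR ((x NOR x) NOR (z NOR z)))) NOR ((z NOR z) NOR (((x NOR x) NOR (z NOR z)) NOR ((x NOR x) NOR (z NOR z))))) NOR (((z NOR z) NOR (((x NOR x) NOR (z NOR z)) NOR ((x NOR x) NOR (z NOR z)))) NOR ((z NOR z) NOR (((x NOR x) NOR (z NOR z)) NOR ((x NOR x) NOR (z NOR z)))))))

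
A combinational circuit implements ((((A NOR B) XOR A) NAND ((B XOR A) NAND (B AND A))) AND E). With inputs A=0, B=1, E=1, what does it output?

Substituting: ((((0 NOR 1) XOR 0) NAND ((1 XOR 0) NAND (1 AND 0))) AND 1)
= 1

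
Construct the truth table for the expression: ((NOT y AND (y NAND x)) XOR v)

x | y | v | Output
------------------
0 | 0 | 0 | 1
0 | 0 | 1 | 0
0 | 1 | 0 | 0
0 | 1 | 1 | 1
1 | 0 | 0 | 1
1 | 0 | 1 | 0
1 | 1 | 0 | 0
1 | 1 | 1 | 1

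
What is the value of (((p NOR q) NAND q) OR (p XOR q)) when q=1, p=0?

Substituting: (((0 NOR 1) NAND 1) OR (0 XOR 1))
= 1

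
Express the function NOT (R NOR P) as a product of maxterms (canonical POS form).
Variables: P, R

ΠM(0) = (P OR R)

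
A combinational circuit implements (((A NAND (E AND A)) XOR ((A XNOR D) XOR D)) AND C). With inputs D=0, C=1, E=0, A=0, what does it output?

Substituting: (((0 NAND (0 AND 0)) XOR ((0 XNOR 0) XOR 0)) AND 1)
= 0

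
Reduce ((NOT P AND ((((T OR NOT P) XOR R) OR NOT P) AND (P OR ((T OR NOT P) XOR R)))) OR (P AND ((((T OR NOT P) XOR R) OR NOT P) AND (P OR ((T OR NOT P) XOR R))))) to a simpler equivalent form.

By distribution ((E AND v) OR (E AND NOT v) = E) then distribution ((E OR v) AND (E OR NOT v) = E):
= ((T OR NOT P) XOR R)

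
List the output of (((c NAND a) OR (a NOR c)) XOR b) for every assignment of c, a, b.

c | a | b | Output
------------------
0 | 0 | 0 | 1
0 | 0 | 1 | 0
0 | 1 | 0 | 1
0 | 1 | 1 | 0
1 | 0 | 0 | 1
1 | 0 | 1 | 0
1 | 1 | 0 | 0
1 | 1 | 1 | 1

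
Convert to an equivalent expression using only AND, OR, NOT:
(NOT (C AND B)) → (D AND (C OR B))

(C AND B) OR (D AND (C OR B))
(Implication elimination: A → B = NOT A OR B)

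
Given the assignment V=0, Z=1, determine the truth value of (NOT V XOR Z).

Substituting: (NOT 0 XOR 1)
= 0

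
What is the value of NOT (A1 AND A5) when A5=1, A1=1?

Substituting: NOT (1 AND 1)
= 0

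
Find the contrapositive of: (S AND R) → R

Contrapositive: NOT R → NOT (S AND R)
Note: A statement and its contrapositive are logically equivalent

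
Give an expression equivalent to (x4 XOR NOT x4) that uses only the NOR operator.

((((x4 NOR (x4 NOR x4)) NOR (x4 NOR (x4 NOR x4))) NOR ((x4 NOR (x4 NOR x4)) NOR (x4 NOR (x4 NOR x4)))) NOR ((((x4 NOR x4) NOR ((x4 NOR x4) NOR (x4 NOR x4))) NOR ((x4 NOR x4) NOR ((x4 NOR x4) NOR (x4 NOR x4)))) NOR (((x4 NOR x4) NOR ((x4 NOR x4) NOR (x4 NOR x4))) NOR ((x4 NOR x4) NOR ((x4 NOR x4) NOR (x4 NOR x4))))))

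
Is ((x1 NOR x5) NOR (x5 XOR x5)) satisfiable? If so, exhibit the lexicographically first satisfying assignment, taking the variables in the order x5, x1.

x5=0, x1=1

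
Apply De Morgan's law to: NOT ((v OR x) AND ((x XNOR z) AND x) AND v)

NOT (v OR x) OR NOT ((x XNOR z) AND x) OR NOT v
De Morgan's: NOT(AND of terms) = OR of negations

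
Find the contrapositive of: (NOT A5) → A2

Contrapositive: NOT A2 → A5
Note: A statement and its contrapositive are logically equivalent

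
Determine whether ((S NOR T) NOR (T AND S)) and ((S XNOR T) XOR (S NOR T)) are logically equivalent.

No. Counterexample: with T=0, S=1, Expression 1 = 1 but Expression 2 = 0.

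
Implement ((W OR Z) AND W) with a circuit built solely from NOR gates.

((((W NOR Z) NOR (W NOR Z)) NOR ((W NOR Z) NOR (W NOR Z))) NOR (W NOR W))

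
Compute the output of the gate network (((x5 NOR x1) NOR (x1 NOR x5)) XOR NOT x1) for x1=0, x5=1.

Substituting: (((1 NOR 0) NOR (0 NOR 1)) XOR NOT 0)
= 0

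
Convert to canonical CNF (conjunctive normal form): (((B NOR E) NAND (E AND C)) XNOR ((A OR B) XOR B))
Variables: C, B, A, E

(C OR B OR A OR E) AND (C OR B OR A OR NOT E) AND (C OR NOT B OR A OR E) AND (C OR NOT B OR A OR NOT E) AND (C OR NOT B OR NOT A OR E) AND (C OR NOT B OR NOT A OR NOT E) AND (NOT C OR B OR A OR E) AND (NOT C OR B OR A OR NOT E) AND (NOT C OR NOT B OR A OR E) AND (NOT C OR NOT B OR A OR NOT E) AND (NOT C OR NOT B OR NOT A OR E) AND (NOT C OR NOT B OR NOT A OR NOT E)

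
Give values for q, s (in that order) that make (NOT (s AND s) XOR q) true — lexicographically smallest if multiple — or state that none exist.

q=0, s=0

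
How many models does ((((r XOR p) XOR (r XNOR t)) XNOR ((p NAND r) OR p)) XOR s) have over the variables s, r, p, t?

Satisfying assignments: (0,0,0,0), (0,0,1,1), (0,1,0,0), (0,1,1,1), (1,0,0,1), (1,0,1,0), (1,1,0,1), (1,1,1,0)
Count: 8 out of 16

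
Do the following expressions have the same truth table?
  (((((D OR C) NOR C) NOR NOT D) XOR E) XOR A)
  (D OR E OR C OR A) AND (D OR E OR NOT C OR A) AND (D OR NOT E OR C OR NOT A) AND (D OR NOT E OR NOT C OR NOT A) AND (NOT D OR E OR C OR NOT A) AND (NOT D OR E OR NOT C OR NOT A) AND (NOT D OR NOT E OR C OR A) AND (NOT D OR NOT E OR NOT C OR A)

Yes, they are equivalent — the two output columns agree on all 16 assignments:
D | E | C | A | Expression 1 | Expression 2
-------------------------------------------
0 | 0 | 0 | 0 | 0 | 0
0 | 0 | 0 | 1 | 1 | 1
0 | 0 | 1 | 0 | 0 | 0
0 | 0 | 1 | 1 | 1 | 1
0 | 1 | 0 | 0 | 1 | 1
0 | 1 | 0 | 1 | 0 | 0
0 | 1 | 1 | 0 | 1 | 1
0 | 1 | 1 | 1 | 0 | 0
1 | 0 | 0 | 0 | 1 | 1
1 | 0 | 0 | 1 | 0 | 0
1 | 0 | 1 | 0 | 1 | 1
1 | 0 | 1 | 1 | 0 | 0
1 | 1 | 0 | 0 | 0 | 0
1 | 1 | 0 | 1 | 1 | 1
1 | 1 | 1 | 0 | 0 | 0
1 | 1 | 1 | 1 | 1 | 1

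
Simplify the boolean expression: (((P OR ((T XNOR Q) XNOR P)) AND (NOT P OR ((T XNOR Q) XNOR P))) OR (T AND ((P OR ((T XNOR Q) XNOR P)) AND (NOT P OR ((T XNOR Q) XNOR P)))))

By absorption (E OR (E AND v) = E) then distribution ((E OR v) AND (E OR NOT v) = E):
= ((T XNOR Q) XNOR P)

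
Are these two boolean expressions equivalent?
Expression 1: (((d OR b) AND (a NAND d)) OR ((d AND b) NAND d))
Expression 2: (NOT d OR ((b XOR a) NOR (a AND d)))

No. Counterexample: with b=0, d=1, a=1, Expression 1 = 1 but Expression 2 = 0.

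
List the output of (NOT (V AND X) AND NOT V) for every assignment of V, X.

V | X | Output
--------------
0 | 0 | 1
0 | 1 | 1
1 | 0 | 0
1 | 1 | 0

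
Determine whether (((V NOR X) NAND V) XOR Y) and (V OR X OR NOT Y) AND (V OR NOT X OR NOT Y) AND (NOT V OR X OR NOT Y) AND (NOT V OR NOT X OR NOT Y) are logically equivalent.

Yes, they are equivalent — the two output columns agree on all 8 assignments:
V | X | Y | Expression 1 | Expression 2
---------------------------------------
0 | 0 | 0 | 1 | 1
0 | 0 | 1 | 0 | 0
0 | 1 | 0 | 1 | 1
0 | 1 | 1 | 0 | 0
1 | 0 | 0 | 1 | 1
1 | 0 | 1 | 0 | 0
1 | 1 | 0 | 1 | 1
1 | 1 | 1 | 0 | 0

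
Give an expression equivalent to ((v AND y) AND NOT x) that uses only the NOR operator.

((((v NOR v) NOR (y NOR y)) NOR ((v NOR v) NOR (y NOR y))) NOR ((x NOR x) NOR (x NOR x)))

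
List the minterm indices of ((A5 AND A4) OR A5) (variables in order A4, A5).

Σm(1, 3) = (NOT A4 AND A5) OR (A4 AND A5)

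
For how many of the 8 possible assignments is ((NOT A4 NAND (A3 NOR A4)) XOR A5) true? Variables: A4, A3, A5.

Satisfying assignments: (0,0,1), (0,1,0), (1,0,0), (1,1,0)
Count: 4 out of 8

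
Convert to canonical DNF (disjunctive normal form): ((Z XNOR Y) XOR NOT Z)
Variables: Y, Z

(Y AND NOT Z) OR (Y AND Z)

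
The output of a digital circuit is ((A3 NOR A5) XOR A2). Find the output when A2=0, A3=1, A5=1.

Substituting: ((1 NOR 1) XOR 0)
= 0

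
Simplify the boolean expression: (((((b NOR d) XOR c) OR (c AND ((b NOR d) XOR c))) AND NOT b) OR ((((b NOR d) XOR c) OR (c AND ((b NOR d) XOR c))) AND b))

By distribution ((E AND v) OR (E AND NOT v) = E) then absorption (E OR (E AND v) = E):
= ((b NOR d) XOR c)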